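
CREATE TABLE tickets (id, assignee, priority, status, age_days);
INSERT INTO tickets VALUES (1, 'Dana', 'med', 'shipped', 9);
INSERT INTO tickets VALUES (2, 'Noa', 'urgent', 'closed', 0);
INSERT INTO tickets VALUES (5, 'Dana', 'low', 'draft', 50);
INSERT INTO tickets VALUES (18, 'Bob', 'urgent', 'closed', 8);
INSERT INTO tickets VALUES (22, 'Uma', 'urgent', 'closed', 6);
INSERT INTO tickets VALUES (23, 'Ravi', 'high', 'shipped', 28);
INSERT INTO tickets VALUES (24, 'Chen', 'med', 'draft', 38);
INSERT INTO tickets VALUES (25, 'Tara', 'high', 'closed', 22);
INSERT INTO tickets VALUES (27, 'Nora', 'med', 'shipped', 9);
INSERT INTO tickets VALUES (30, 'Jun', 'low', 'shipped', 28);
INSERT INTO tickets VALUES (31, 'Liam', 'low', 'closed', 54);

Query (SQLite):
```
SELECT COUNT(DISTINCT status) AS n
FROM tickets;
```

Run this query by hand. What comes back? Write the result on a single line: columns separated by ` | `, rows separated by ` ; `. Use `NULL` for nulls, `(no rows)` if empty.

3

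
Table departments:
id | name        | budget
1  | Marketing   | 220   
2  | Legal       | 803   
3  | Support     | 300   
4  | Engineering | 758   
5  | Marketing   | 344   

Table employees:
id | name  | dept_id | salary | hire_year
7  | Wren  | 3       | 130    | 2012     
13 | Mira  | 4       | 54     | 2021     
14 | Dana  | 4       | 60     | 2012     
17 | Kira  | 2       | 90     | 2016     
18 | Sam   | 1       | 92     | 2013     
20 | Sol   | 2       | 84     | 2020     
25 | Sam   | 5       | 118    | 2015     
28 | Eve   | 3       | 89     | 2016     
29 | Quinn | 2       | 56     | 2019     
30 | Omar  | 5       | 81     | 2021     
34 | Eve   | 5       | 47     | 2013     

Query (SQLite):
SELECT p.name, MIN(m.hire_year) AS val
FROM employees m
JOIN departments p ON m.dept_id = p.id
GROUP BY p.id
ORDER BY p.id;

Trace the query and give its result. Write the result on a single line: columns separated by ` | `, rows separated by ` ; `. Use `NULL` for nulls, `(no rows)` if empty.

Join each employees row to its departments via dept_id.
Group joined rows by departments.id; compute MIN(m.hire_year) per group.
  1: ids {18} → MIN(m.hire_year)=2013
  2: ids {17, 20, 29} → MIN(m.hire_year)=2016
  3: ids {7, 28} → MIN(m.hire_year)=2012
  4: ids {13, 14} → MIN(m.hire_year)=2012
  5: ids {25, 30, 34} → MIN(m.hire_year)=2013

Marketing | 2013 ; Legal | 2016 ; Support | 2012 ; Engineering | 2012 ; Marketing | 2013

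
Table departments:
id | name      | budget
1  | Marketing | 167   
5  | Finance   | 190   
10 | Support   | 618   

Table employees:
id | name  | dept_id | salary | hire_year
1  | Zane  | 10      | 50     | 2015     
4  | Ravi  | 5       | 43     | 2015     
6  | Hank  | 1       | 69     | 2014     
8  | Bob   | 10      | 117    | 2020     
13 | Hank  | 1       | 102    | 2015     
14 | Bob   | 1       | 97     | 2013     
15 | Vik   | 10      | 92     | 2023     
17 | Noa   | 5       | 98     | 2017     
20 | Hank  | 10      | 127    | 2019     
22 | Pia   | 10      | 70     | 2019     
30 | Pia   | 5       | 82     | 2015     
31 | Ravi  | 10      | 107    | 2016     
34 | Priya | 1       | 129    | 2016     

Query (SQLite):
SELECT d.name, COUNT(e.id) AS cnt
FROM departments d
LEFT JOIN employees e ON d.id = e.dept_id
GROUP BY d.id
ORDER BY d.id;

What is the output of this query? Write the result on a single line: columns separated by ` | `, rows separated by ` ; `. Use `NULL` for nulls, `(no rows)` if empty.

LEFT JOIN keeps every departments row; unmatched ones get NULL for employees columns.
Group by departments.id and compute COUNT(e.id). COUNT(col) of an all-NULL group is 0.
  1: ids {6, 13, 14, 34} → COUNT(e.id)=4
  5: ids {4, 17, 30} → COUNT(e.id)=3
  10: ids {1, 8, 15, 20, 22, 31} → COUNT(e.id)=6

Marketing | 4 ; Finance | 3 ; Support | 6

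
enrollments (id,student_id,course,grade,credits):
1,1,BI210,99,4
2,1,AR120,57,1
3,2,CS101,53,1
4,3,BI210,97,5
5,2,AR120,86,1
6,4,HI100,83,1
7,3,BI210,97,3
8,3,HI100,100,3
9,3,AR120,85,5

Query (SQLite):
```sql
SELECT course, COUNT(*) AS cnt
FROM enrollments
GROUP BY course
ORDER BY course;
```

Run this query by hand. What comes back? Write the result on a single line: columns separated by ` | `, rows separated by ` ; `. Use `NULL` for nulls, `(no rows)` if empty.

Partition enrollments by course; compute COUNT(*) within each group.
  AR120: ids {2, 5, 9} → COUNT(*)=3
  BI210: ids {1, 4, 7} → COUNT(*)=3
  CS101: ids {3} → COUNT(*)=1
  HI100: ids {6, 8} → COUNT(*)=2

AR120 | 3 ; BI210 | 3 ; CS101 | 1 ; HI100 | 2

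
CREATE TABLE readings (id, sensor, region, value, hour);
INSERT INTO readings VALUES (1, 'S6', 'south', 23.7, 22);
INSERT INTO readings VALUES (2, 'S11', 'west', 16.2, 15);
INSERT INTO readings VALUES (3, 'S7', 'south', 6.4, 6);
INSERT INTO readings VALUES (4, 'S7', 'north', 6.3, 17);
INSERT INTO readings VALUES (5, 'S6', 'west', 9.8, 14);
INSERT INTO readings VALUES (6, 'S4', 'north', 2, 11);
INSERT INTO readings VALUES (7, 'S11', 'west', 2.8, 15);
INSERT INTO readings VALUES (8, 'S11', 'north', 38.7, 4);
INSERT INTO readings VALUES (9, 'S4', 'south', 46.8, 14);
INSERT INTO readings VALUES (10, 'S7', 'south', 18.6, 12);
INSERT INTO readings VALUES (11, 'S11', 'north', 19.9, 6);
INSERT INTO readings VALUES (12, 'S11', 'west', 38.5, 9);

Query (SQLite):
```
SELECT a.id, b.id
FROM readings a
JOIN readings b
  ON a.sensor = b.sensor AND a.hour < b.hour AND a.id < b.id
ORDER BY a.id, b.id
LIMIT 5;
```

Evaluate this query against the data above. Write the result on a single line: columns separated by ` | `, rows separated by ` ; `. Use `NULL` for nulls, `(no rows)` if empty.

Pairs (a,b) with same sensor, a.hour < b.hour, a.id < b.id.
sensor groups: S11:{2,7,8,11,12} S4:{6,9} S6:{1,5} S7:{3,4,10}
Ordered by (a.id, b.id); first 5.

3 | 4 ; 3 | 10 ; 6 | 9 ; 8 | 11 ; 8 | 12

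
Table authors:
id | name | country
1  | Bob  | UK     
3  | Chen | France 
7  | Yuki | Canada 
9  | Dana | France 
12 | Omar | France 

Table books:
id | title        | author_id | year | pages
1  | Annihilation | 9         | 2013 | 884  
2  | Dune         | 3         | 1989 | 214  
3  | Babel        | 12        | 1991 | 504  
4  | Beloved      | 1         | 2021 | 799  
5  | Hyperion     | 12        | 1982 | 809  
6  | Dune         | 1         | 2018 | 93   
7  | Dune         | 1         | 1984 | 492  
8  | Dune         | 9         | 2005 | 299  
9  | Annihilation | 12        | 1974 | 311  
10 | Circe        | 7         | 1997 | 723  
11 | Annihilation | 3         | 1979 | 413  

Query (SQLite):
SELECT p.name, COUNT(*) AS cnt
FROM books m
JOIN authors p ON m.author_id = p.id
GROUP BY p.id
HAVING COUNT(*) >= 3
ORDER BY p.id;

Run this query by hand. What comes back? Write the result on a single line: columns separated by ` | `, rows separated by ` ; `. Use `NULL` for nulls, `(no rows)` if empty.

Bob | 3 ; Omar | 3

Join each books row to its authors via author_id.
Group joined rows by authors.id; compute COUNT(*) per group.
HAVING: keep groups with count ≥ 3.
  1: ids {4, 6, 7} → COUNT(*)=3
  3: ids {2, 11} → COUNT(*)=2
  7: ids {10} → COUNT(*)=1
  9: ids {1, 8} → COUNT(*)=2
  12: ids {3, 5, 9} → COUNT(*)=3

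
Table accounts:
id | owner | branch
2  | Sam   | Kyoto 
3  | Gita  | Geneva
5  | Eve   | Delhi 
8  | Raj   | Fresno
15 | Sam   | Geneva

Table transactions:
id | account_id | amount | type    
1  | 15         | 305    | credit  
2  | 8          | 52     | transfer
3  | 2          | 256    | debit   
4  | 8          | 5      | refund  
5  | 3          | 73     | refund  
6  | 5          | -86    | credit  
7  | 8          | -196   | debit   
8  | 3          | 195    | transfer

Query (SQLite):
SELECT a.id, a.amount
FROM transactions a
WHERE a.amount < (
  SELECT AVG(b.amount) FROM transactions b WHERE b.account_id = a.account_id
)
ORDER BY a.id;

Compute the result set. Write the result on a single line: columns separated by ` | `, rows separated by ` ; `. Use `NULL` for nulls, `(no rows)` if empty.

5 | 73 ; 7 | -196

For each transactions row a, compute AVG(amount) over rows sharing a.account_id.
Keep row a if a.amount < that per-group AVG.
  account_id=2: AVG(amount) = 256.0
  account_id=3: AVG(amount) = 134.0
  account_id=5: AVG(amount) = -86.0
  account_id=8: AVG(amount) = -46.333333
  account_id=15: AVG(amount) = 305.0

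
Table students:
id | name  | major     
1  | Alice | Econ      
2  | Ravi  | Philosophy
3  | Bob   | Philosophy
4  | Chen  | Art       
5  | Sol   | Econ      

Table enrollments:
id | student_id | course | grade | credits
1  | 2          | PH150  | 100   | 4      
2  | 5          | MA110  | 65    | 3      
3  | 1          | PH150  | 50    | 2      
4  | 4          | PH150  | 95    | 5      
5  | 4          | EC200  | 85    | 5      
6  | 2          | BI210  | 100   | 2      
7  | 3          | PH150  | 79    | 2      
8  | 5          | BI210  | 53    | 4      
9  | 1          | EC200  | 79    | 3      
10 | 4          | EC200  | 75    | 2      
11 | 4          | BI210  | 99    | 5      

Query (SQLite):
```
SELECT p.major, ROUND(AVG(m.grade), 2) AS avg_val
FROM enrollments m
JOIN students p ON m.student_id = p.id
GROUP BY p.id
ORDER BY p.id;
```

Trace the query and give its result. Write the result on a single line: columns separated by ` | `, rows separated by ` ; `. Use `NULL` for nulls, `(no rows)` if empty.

Econ | 64.5 ; Philosophy | 100 ; Philosophy | 79 ; Art | 88.5 ; Econ | 59

Join each enrollments row to its students via student_id.
Group joined rows by students.id; compute ROUND(AVG(m.grade), 2) per group.
  1: ids {3, 9} → ROUND(AVG(m.grade), 2)=64.5
  2: ids {1, 6} → ROUND(AVG(m.grade), 2)=100
  3: ids {7} → ROUND(AVG(m.grade), 2)=79
  4: ids {4, 5, 10, 11} → ROUND(AVG(m.grade), 2)=88.5
  5: ids {2, 8} → ROUND(AVG(m.grade), 2)=59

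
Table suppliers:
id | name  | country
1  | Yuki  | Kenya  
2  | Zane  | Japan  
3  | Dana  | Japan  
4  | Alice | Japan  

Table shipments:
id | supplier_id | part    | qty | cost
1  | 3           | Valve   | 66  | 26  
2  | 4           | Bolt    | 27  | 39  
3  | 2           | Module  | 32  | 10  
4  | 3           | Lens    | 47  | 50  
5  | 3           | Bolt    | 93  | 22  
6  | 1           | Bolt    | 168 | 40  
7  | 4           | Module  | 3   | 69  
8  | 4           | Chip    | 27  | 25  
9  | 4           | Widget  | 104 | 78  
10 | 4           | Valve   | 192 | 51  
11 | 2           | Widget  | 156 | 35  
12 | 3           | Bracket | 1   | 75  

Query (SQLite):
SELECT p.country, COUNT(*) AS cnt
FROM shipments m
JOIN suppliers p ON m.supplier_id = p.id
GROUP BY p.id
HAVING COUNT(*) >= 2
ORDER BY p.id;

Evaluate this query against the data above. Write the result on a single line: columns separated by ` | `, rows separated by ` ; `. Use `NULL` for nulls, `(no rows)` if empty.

Japan | 2 ; Japan | 4 ; Japan | 5

Join each shipments row to its suppliers via supplier_id.
Group joined rows by suppliers.id; compute COUNT(*) per group.
HAVING: keep groups with count ≥ 2.
  1: ids {6} → COUNT(*)=1
  2: ids {3, 11} → COUNT(*)=2
  3: ids {1, 4, 5, 12} → COUNT(*)=4
  4: ids {2, 7, 8, 9, 10} → COUNT(*)=5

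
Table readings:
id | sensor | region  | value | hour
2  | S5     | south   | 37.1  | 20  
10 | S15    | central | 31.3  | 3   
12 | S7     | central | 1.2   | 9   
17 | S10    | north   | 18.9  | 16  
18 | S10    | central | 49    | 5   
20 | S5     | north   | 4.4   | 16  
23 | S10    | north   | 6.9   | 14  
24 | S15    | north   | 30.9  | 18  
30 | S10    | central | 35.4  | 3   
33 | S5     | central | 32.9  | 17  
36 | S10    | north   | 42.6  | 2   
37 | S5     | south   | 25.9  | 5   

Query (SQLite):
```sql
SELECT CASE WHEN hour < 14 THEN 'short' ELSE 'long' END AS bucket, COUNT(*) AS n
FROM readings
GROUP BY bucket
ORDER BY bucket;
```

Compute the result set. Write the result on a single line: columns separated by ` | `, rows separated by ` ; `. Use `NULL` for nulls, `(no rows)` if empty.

long | 6 ; short | 6

Bucket rows by hour < 14 → 'short' else 'long'; count each bucket.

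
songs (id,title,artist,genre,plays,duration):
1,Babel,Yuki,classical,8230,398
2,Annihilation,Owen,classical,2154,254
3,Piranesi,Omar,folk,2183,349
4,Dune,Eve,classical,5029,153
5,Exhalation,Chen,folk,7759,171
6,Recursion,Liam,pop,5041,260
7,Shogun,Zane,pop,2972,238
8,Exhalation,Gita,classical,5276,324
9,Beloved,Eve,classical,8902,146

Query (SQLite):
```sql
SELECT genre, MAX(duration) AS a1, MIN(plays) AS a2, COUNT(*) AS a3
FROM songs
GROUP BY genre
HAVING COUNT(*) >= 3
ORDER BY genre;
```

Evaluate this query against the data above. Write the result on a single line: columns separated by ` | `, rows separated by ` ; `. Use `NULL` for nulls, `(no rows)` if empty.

Group songs by genre.
Per group compute: MAX(duration), MIN(plays), COUNT(*).
HAVING: drop groups with fewer than 3 rows.
  classical: ids {1, 2, 4, 8, 9} → MAX(duration)=398, MIN(plays)=2154, COUNT(*)=5
  folk: ids {3, 5} → MAX(duration)=349, MIN(plays)=2183, COUNT(*)=2
  pop: ids {6, 7} → MAX(duration)=260, MIN(plays)=2972, COUNT(*)=2

classical | 398 | 2154 | 5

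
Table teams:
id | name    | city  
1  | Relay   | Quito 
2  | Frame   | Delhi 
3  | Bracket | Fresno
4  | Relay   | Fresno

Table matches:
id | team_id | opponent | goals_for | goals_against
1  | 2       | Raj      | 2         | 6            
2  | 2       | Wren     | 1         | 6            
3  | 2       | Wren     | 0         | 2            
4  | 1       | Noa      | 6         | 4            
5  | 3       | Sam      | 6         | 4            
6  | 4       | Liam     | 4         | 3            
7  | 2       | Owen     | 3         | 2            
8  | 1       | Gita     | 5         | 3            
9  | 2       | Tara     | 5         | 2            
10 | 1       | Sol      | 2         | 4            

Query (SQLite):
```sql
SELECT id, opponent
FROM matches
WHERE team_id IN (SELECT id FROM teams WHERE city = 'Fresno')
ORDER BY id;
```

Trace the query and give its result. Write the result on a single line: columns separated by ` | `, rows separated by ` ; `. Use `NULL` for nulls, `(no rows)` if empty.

5 | Sam ; 6 | Liam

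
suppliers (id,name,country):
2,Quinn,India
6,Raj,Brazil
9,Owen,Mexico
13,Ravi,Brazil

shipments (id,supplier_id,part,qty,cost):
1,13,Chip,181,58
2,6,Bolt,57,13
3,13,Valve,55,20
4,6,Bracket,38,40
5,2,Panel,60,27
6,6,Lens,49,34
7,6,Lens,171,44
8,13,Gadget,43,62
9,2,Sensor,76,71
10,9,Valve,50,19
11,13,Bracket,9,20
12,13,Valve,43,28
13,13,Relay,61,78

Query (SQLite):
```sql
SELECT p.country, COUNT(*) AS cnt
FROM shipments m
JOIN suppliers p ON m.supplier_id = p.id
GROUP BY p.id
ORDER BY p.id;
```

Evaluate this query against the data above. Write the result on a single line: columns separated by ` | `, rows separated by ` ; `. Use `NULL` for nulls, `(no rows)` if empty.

India | 2 ; Brazil | 4 ; Mexico | 1 ; Brazil | 6

Join each shipments row to its suppliers via supplier_id.
Group joined rows by suppliers.id; compute COUNT(*) per group.
  2: ids {5, 9} → COUNT(*)=2
  6: ids {2, 4, 6, 7} → COUNT(*)=4
  9: ids {10} → COUNT(*)=1
  13: ids {1, 3, 8, 11, 12, 13} → COUNT(*)=6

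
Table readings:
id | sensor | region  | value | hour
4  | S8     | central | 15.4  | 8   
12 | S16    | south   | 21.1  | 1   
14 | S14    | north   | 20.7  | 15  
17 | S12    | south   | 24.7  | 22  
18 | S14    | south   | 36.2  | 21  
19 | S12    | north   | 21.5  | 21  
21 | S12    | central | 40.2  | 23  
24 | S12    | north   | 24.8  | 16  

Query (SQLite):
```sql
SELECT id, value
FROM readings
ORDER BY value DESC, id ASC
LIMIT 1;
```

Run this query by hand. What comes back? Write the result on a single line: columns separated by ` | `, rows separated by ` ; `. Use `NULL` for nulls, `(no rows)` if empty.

Sort by value desc, tiebreak id asc: (40.2, id=21), (36.2, id=18), (24.8, id=24), (24.7, id=17) …. Take first 1.

21 | 40.2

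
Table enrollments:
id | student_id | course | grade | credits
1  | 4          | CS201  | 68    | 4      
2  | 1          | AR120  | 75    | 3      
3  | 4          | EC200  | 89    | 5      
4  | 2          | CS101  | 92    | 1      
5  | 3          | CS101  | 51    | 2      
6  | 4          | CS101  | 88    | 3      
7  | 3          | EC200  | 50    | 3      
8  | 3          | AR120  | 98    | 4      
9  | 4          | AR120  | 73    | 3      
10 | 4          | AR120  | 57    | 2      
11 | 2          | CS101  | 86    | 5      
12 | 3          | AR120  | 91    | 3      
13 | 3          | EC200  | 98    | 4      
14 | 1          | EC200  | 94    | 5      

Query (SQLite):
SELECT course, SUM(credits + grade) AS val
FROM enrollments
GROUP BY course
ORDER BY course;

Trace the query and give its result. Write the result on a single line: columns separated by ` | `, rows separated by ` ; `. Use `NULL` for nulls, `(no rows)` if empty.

For each row compute credits + grade.
Group by course; take SUM of the expression per group.
  AR120: ids {2, 8, 9, 10, 12} → SUM(credits + grade)=409
  CS101: ids {4, 5, 6, 11} → SUM(credits + grade)=328
  CS201: ids {1} → SUM(credits + grade)=72
  EC200: ids {3, 7, 13, 14} → SUM(credits + grade)=348

AR120 | 409 ; CS101 | 328 ; CS201 | 72 ; EC200 | 348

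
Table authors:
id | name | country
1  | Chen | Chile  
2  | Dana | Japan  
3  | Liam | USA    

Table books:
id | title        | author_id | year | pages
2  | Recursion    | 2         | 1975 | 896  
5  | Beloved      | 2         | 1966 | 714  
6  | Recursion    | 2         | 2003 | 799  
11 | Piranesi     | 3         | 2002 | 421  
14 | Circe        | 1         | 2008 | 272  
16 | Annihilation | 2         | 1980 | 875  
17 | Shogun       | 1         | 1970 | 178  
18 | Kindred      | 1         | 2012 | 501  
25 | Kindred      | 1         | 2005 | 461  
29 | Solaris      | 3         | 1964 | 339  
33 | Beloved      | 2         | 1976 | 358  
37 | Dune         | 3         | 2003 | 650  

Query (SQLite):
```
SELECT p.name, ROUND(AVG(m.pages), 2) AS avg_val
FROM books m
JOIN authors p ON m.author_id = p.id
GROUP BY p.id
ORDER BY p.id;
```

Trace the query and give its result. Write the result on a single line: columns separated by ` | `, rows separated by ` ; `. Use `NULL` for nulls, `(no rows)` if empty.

Chen | 353 ; Dana | 728.4 ; Liam | 470

Join each books row to its authors via author_id.
Group joined rows by authors.id; compute ROUND(AVG(m.pages), 2) per group.
  1: ids {14, 17, 18, 25} → ROUND(AVG(m.pages), 2)=353
  2: ids {2, 5, 6, 16, 33} → ROUND(AVG(m.pages), 2)=728.4
  3: ids {11, 29, 37} → ROUND(AVG(m.pages), 2)=470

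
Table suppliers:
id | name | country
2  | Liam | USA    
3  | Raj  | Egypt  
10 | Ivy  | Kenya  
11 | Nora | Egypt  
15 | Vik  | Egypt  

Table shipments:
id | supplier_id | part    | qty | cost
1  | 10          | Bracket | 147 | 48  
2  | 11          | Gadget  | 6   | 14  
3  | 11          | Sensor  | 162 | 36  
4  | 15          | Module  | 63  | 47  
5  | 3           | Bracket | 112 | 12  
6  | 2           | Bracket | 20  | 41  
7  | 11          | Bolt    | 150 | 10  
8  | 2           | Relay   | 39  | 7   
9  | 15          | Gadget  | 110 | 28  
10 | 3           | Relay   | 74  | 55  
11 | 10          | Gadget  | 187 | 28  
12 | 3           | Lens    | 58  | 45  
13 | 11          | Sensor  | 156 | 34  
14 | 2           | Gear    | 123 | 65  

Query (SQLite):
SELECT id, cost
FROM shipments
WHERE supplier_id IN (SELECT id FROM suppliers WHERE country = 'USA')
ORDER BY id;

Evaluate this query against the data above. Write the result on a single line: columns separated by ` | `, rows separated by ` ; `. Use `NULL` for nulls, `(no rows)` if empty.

Inner query: suppliers.id where country = 'USA'.
Outer: keep shipments rows whose supplier_id is in that set.
Inner query → {2}

6 | 41 ; 8 | 7 ; 14 | 65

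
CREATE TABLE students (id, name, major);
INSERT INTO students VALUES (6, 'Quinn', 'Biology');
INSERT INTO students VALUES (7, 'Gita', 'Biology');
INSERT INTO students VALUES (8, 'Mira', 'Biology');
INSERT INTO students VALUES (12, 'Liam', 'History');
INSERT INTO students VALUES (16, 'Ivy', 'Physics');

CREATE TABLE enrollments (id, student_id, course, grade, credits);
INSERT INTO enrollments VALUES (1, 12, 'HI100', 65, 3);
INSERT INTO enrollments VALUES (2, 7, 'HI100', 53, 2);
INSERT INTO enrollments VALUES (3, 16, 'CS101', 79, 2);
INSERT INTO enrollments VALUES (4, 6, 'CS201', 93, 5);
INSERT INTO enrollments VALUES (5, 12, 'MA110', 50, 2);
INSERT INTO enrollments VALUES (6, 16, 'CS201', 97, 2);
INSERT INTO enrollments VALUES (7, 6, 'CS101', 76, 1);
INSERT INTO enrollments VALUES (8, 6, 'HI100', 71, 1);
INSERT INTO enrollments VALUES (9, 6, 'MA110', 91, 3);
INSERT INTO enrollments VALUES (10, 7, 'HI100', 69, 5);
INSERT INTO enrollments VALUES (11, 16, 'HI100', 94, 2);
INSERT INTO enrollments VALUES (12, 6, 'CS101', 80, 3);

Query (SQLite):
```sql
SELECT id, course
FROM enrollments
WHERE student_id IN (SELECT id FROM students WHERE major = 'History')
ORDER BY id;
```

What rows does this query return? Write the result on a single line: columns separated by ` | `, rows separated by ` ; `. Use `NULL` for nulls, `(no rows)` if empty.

1 | HI100 ; 5 | MA110

Inner query: students.id where major = 'History'.
Outer: keep enrollments rows whose student_id is in that set.
Inner query → {12}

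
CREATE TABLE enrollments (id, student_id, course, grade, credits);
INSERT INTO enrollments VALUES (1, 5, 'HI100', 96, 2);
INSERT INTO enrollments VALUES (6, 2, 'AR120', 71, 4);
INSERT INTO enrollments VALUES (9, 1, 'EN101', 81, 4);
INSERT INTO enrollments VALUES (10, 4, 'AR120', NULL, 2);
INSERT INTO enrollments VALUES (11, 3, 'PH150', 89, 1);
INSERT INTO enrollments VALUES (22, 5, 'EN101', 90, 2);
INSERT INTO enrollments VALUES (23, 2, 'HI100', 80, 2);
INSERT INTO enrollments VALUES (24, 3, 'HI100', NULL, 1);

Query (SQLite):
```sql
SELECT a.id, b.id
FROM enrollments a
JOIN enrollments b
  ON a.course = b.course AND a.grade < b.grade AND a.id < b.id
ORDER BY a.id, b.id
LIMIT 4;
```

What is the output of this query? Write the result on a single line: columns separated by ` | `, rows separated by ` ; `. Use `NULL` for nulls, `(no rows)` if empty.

Pairs (a,b) with same course, a.grade < b.grade, a.id < b.id.
course groups: AR120:{6,10} EN101:{9,22} HI100:{1,23,24} PH150:{11}
Ordered by (a.id, b.id); first 4.

9 | 22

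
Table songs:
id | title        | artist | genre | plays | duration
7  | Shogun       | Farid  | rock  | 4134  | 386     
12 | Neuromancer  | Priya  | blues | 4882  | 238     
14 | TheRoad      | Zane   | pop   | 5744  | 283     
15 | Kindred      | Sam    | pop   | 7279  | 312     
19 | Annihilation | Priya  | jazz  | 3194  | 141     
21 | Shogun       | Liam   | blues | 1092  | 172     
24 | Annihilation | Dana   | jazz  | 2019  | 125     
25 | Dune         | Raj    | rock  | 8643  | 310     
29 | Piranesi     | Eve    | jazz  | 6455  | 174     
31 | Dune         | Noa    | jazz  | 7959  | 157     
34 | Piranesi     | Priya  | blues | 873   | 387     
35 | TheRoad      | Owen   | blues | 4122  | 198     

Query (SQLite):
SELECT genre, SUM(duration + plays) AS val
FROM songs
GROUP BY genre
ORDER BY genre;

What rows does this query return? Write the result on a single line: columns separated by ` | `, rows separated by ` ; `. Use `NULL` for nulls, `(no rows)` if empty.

blues | 11964 ; jazz | 20224 ; pop | 13618 ; rock | 13473

For each row compute duration + plays.
Group by genre; take SUM of the expression per group.
  blues: ids {12, 21, 34, 35} → SUM(duration + plays)=11964
  jazz: ids {19, 24, 29, 31} → SUM(duration + plays)=20224
  pop: ids {14, 15} → SUM(duration + plays)=13618
  rock: ids {7, 25} → SUM(duration + plays)=13473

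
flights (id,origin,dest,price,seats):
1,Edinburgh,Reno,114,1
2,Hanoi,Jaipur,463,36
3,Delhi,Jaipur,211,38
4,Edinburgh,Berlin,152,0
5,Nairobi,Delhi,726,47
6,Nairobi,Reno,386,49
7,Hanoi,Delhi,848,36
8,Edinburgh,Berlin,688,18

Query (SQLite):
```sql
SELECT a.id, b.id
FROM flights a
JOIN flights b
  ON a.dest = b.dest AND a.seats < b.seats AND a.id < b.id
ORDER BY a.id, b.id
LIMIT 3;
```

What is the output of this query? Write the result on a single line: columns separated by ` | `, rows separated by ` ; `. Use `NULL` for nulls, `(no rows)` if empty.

1 | 6 ; 2 | 3 ; 4 | 8

Pairs (a,b) with same dest, a.seats < b.seats, a.id < b.id.
dest groups: Berlin:{4,8} Delhi:{5,7} Jaipur:{2,3} Reno:{1,6}
Ordered by (a.id, b.id); first 3.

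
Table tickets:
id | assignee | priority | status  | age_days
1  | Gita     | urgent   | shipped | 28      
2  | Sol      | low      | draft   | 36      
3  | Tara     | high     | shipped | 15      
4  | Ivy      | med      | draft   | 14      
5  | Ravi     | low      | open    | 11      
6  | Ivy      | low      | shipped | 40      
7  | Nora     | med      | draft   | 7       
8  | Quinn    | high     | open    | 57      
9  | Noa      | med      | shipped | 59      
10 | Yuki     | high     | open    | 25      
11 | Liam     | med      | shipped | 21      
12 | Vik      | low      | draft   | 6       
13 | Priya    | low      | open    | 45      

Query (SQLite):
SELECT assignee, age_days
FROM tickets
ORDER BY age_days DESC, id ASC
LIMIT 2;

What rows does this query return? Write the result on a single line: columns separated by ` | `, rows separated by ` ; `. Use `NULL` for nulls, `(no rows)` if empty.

Sort by age_days desc, tiebreak id asc: (59, id=9), (57, id=8), (45, id=13), (40, id=6), (36, id=2) …. Take first 2.

Noa | 59 ; Quinn | 57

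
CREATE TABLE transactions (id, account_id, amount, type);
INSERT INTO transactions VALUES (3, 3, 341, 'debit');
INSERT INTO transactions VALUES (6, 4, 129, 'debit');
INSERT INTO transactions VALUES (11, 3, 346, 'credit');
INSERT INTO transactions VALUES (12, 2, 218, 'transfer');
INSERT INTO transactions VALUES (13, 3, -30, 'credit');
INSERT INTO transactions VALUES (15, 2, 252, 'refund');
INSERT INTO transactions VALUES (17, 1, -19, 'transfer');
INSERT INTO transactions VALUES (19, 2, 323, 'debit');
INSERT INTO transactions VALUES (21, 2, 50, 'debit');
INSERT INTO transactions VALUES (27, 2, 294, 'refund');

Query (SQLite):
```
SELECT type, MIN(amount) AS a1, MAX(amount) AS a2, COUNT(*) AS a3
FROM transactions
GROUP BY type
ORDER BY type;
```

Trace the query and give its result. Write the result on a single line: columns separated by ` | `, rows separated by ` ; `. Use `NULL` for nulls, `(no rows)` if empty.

Group transactions by type.
Per group compute: MIN(amount), MAX(amount), COUNT(*).
  credit: ids {11, 13} → MIN(amount)=-30, MAX(amount)=346, COUNT(*)=2
  debit: ids {3, 6, 19, 21} → MIN(amount)=50, MAX(amount)=341, COUNT(*)=4
  refund: ids {15, 27} → MIN(amount)=252, MAX(amount)=294, COUNT(*)=2
  transfer: ids {12, 17} → MIN(amount)=-19, MAX(amount)=218, COUNT(*)=2

credit | -30 | 346 | 2 ; debit | 50 | 341 | 4 ; refund | 252 | 294 | 2 ; transfer | -19 | 218 | 2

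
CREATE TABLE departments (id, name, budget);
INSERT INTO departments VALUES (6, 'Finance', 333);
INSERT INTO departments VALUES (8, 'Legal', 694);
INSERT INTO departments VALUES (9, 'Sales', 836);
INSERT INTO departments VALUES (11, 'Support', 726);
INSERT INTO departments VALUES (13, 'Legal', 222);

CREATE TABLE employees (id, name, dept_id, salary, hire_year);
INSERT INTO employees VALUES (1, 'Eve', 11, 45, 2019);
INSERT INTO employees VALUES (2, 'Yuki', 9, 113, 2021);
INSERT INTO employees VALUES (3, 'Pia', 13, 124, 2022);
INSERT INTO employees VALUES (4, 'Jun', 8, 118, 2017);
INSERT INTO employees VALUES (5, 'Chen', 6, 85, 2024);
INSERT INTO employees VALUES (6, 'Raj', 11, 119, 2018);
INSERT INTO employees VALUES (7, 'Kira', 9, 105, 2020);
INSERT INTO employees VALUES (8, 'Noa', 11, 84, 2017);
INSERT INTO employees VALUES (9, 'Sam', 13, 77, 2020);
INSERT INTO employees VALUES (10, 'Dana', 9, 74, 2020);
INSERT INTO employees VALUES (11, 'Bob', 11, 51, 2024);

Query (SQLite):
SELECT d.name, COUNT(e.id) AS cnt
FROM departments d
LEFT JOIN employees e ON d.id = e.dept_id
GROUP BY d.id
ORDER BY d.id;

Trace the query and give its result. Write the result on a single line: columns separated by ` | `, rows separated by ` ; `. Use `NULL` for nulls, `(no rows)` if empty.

LEFT JOIN keeps every departments row; unmatched ones get NULL for employees columns.
Group by departments.id and compute COUNT(e.id). COUNT(col) of an all-NULL group is 0.
  6: ids {5} → COUNT(e.id)=1
  8: ids {4} → COUNT(e.id)=1
  9: ids {2, 7, 10} → COUNT(e.id)=3
  11: ids {1, 6, 8, 11} → COUNT(e.id)=4
  13: ids {3, 9} → COUNT(e.id)=2

Finance | 1 ; Legal | 1 ; Sales | 3 ; Support | 4 ; Legal | 2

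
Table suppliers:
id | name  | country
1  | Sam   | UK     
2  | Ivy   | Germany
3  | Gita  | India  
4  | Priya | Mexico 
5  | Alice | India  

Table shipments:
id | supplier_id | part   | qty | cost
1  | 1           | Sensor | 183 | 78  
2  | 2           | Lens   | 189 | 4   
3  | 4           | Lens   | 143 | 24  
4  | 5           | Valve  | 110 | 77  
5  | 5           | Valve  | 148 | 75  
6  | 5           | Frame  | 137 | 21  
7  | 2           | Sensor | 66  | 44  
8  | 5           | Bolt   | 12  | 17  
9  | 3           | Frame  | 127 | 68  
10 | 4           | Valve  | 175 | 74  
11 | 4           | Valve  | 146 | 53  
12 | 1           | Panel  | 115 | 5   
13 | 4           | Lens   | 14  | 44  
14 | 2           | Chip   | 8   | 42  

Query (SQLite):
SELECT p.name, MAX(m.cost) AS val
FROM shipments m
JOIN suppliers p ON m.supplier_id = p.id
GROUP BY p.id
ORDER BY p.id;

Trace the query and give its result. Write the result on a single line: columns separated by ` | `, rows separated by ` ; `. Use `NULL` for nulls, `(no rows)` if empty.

Join each shipments row to its suppliers via supplier_id.
Group joined rows by suppliers.id; compute MAX(m.cost) per group.
  1: ids {1, 12} → MAX(m.cost)=78
  2: ids {2, 7, 14} → MAX(m.cost)=44
  3: ids {9} → MAX(m.cost)=68
  4: ids {3, 10, 11, 13} → MAX(m.cost)=74
  5: ids {4, 5, 6, 8} → MAX(m.cost)=77

Sam | 78 ; Ivy | 44 ; Gita | 68 ; Priya | 74 ; Alice | 77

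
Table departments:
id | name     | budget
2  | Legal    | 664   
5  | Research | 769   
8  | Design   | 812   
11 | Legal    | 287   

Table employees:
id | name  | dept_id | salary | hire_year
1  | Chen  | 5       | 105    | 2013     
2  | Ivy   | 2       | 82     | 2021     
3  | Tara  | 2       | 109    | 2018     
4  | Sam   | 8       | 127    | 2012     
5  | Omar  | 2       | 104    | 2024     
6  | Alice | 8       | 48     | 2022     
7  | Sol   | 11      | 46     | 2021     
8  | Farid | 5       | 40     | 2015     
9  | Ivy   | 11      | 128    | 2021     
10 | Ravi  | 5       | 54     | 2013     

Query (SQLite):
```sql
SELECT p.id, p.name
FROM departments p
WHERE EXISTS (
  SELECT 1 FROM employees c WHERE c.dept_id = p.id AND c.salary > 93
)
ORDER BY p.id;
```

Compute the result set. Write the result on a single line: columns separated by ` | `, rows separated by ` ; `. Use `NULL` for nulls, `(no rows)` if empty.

2 | Legal ; 5 | Research ; 8 | Design ; 11 | Legal

For each departments row, check whether any employees with matching dept_id has salary > 93.
Keep rows where that is true.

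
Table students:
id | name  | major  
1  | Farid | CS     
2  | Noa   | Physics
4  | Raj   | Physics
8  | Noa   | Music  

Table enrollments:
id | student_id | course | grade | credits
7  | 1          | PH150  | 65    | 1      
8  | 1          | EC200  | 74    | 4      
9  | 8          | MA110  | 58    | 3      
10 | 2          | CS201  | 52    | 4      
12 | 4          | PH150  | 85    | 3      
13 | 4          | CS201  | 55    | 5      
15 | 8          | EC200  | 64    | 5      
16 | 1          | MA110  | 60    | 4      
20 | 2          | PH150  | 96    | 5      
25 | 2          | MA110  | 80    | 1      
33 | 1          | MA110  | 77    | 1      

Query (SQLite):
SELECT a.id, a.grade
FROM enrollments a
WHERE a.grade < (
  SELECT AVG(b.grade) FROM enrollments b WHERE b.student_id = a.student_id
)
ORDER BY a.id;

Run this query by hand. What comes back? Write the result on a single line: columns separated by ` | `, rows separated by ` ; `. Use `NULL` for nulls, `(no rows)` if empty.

7 | 65 ; 9 | 58 ; 10 | 52 ; 13 | 55 ; 16 | 60

For each enrollments row a, compute AVG(grade) over rows sharing a.student_id.
Keep row a if a.grade < that per-group AVG.
  student_id=1: AVG(grade) = 69.0
  student_id=2: AVG(grade) = 76.0
  student_id=4: AVG(grade) = 70.0
  student_id=8: AVG(grade) = 61.0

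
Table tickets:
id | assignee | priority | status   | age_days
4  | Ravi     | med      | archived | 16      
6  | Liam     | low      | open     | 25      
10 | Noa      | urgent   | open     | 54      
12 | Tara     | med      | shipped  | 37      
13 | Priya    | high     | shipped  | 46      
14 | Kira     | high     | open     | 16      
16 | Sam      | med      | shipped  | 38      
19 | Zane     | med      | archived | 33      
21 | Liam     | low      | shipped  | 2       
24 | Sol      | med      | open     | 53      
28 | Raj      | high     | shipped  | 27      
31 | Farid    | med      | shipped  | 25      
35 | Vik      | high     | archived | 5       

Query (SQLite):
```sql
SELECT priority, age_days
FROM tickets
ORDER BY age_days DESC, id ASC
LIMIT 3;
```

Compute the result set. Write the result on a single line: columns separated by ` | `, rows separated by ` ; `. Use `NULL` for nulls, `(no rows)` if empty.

Sort by age_days desc, tiebreak id asc: (54, id=10), (53, id=24), (46, id=13), (38, id=16), (37, id=12), (33, id=19) …. Take first 3.

urgent | 54 ; med | 53 ; high | 46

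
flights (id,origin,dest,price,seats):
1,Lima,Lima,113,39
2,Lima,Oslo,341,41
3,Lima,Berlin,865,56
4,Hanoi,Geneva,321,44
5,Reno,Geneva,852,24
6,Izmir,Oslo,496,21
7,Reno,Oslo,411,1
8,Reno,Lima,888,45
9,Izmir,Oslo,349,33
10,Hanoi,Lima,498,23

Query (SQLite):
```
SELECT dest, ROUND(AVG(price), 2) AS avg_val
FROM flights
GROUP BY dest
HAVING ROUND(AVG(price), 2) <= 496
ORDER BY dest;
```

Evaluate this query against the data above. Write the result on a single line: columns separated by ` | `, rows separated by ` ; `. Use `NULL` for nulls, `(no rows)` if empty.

Oslo | 399.25

Partition flights by dest; compute ROUND(AVG(price), 2) within each group.
HAVING: keep groups where ROUND(AVG(price), 2) <= 496.
  Berlin: ids {3} → ROUND(AVG(price), 2)=865
  Geneva: ids {4, 5} → ROUND(AVG(price), 2)=586.5
  Lima: ids {1, 8, 10} → ROUND(AVG(price), 2)=499.67
  Oslo: ids {2, 6, 7, 9} → ROUND(AVG(price), 2)=399.25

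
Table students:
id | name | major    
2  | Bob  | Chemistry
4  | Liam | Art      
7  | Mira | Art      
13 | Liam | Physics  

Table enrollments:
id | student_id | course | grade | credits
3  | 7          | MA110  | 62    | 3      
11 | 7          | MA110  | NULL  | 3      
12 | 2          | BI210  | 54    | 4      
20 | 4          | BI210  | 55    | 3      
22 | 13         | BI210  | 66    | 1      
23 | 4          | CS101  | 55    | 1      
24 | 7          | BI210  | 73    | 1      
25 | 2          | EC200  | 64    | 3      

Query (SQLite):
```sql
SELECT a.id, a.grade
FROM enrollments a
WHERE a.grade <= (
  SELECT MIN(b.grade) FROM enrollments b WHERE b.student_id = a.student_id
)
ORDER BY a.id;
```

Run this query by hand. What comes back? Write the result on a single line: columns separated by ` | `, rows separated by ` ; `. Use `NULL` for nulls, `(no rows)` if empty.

For each enrollments row a, compute MIN(grade) over rows sharing a.student_id.
Keep row a if a.grade <= that per-group MIN.
  student_id=2: MIN(grade) = 54
  student_id=4: MIN(grade) = 55
  student_id=7: MIN(grade) = 62
  student_id=13: MIN(grade) = 66

3 | 62 ; 12 | 54 ; 20 | 55 ; 22 | 66 ; 23 | 55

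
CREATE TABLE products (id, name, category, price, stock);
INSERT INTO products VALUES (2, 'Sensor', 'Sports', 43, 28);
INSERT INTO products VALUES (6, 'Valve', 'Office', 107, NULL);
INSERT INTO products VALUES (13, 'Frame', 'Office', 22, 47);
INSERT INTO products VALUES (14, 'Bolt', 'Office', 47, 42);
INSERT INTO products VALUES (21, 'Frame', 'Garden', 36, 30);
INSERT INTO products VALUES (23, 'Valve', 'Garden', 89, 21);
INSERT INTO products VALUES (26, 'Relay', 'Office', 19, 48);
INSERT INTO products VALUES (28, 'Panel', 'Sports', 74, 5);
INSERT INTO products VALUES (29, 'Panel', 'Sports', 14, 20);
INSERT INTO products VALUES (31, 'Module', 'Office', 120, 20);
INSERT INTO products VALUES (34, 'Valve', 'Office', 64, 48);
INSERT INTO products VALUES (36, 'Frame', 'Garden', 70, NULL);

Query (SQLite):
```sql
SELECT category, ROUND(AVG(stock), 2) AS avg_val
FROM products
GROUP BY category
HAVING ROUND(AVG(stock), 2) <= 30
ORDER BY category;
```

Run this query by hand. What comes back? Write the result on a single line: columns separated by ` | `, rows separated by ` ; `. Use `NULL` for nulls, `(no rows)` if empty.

Partition products by category; compute ROUND(AVG(stock), 2) within each group.
HAVING: keep groups where ROUND(AVG(stock), 2) <= 30.
  Garden: ids {21, 23, 36} → ROUND(AVG(stock), 2)=25.5
  Office: ids {6, 13, 14, 26, 31, 34} → ROUND(AVG(stock), 2)=41
  Sports: ids {2, 28, 29} → ROUND(AVG(stock), 2)=17.67

Garden | 25.5 ; Sports | 17.67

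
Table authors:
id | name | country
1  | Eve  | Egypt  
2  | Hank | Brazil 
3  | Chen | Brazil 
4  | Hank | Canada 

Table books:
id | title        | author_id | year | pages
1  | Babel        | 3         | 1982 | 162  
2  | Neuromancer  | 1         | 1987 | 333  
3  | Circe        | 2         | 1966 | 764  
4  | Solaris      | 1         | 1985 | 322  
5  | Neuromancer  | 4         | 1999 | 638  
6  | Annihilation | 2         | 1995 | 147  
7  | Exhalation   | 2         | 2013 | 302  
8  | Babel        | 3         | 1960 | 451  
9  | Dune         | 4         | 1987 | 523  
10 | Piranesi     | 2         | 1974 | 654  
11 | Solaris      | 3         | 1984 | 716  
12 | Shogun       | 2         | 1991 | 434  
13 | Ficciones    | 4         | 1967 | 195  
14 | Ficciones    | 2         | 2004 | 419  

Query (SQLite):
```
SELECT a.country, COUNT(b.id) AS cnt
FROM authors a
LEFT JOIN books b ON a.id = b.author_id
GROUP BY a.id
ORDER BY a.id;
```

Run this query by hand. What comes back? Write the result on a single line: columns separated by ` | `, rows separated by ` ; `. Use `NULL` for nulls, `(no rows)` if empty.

Egypt | 2 ; Brazil | 6 ; Brazil | 3 ; Canada | 3

LEFT JOIN keeps every authors row; unmatched ones get NULL for books columns.
Group by authors.id and compute COUNT(b.id). COUNT(col) of an all-NULL group is 0.
  1: ids {2, 4} → COUNT(b.id)=2
  2: ids {3, 6, 7, 10, 12, 14} → COUNT(b.id)=6
  3: ids {1, 8, 11} → COUNT(b.id)=3
  4: ids {5, 9, 13} → COUNT(b.id)=3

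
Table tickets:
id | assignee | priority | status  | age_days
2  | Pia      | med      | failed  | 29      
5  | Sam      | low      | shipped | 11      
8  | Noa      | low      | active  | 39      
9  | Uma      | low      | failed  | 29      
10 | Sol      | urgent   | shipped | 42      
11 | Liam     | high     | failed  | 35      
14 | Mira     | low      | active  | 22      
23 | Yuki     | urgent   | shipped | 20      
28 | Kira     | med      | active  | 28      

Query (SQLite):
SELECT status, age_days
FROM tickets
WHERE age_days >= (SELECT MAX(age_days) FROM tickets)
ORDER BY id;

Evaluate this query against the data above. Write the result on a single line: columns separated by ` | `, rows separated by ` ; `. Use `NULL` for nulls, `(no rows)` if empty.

shipped | 42

Scalar subquery: MAX(age_days) over all tickets rows = 42.
Keep rows where age_days >= that value.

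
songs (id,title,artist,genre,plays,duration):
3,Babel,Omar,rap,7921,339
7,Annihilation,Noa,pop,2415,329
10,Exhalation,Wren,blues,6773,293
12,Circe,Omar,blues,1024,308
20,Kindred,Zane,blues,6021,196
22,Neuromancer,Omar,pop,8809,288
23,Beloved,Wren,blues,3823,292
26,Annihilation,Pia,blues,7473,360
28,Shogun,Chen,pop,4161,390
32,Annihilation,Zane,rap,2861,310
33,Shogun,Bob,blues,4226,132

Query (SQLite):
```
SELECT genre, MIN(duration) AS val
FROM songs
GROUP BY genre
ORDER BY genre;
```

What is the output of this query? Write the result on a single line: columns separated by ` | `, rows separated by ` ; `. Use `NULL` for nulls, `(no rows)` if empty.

Partition songs by genre; compute MIN(duration) within each group.
  blues: ids {10, 12, 20, 23, 26, 33} → MIN(duration)=132
  pop: ids {7, 22, 28} → MIN(duration)=288
  rap: ids {3, 32} → MIN(duration)=310

blues | 132 ; pop | 288 ; rap | 310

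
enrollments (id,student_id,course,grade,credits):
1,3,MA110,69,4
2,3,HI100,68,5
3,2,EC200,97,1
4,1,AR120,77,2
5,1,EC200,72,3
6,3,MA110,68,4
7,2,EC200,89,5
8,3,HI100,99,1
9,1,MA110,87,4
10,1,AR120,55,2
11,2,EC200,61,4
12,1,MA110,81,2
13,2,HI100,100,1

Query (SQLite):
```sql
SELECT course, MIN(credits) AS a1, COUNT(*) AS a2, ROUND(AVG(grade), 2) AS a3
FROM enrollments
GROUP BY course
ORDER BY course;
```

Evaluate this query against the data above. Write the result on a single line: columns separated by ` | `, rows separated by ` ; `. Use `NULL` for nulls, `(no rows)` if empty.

Group enrollments by course.
Per group compute: MIN(credits), COUNT(*), ROUND(AVG(grade), 2).
  AR120: ids {4, 10} → MIN(credits)=2, COUNT(*)=2, ROUND(AVG(grade), 2)=66
  EC200: ids {3, 5, 7, 11} → MIN(credits)=1, COUNT(*)=4, ROUND(AVG(grade), 2)=79.75
  HI100: ids {2, 8, 13} → MIN(credits)=1, COUNT(*)=3, ROUND(AVG(grade), 2)=89
  MA110: ids {1, 6, 9, 12} → MIN(credits)=2, COUNT(*)=4, ROUND(AVG(grade), 2)=76.25

AR120 | 2 | 2 | 66 ; EC200 | 1 | 4 | 79.75 ; HI100 | 1 | 3 | 89 ; MA110 | 2 | 4 | 76.25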